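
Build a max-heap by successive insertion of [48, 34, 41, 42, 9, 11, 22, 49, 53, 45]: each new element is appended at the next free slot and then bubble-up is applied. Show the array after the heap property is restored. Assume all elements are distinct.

[53, 49, 41, 48, 45, 11, 22, 34, 42, 9]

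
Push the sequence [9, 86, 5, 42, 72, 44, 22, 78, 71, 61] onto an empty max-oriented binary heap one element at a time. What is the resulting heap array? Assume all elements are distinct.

Insert 9:
  append 9 at index 0 → [9] (no swap needed)
Insert 86:
  append 86 at index 1 → [9, 86]
  86 > parent 9 at index 0, swap → [86, 9]
Insert 5:
  append 5 at index 2 → [86, 9, 5] (no swap needed)
Insert 42:
  append 42 at index 3 → [86, 9, 5, 42]
  42 > parent 9 at index 1, swap → [86, 42, 5, 9]
Insert 72:
  append 72 at index 4 → [86, 42, 5, 9, 72]
  72 > parent 42 at index 1, swap → [86, 72, 5, 9, 42]
Insert 44:
  append 44 at index 5 → [86, 72, 5, 9, 42, 44]
  44 > parent 5 at index 2, swap → [86, 72, 44, 9, 42, 5]
Insert 22:
  append 22 at index 6 → [86, 72, 44, 9, 42, 5, 22] (no swap needed)
Insert 78:
  append 78 at index 7 → [86, 72, 44, 9, 42, 5, 22, 78]
  78 > parent 9 at index 3, swap → [86, 72, 44, 78, 42, 5, 22, 9]
  78 > parent 72 at index 1, swap → [86, 78, 44, 72, 42, 5, 22, 9]
Insert 71:
  append 71 at index 8 → [86, 78, 44, 72, 42, 5, 22, 9, 71] (no swap needed)
Insert 61:
  append 61 at index 9 → [86, 78, 44, 72, 42, 5, 22, 9, 71, 61]
  61 > parent 42 at index 4, swap → [86, 78, 44, 72, 61, 5, 22, 9, 71, 42]

[86, 78, 44, 72, 61, 5, 22, 9, 71, 42]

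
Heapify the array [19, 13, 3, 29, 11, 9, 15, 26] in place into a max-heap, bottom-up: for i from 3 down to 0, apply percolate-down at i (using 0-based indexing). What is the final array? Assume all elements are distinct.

sift down from index 3: already satisfies heap property
sift down from index 2:
  3 vs larger child 15 at index 6, swap → [19, 13, 15, 29, 11, 9, 3, 26]
sift down from index 1:
  13 vs larger child 29 at index 3, swap → [19, 29, 15, 13, 11, 9, 3, 26]
  13 vs only child 26 at index 7, swap → [19, 29, 15, 26, 11, 9, 3, 13]
sift down from index 0:
  19 vs larger child 29 at index 1, swap → [29, 19, 15, 26, 11, 9, 3, 13]
  19 vs larger child 26 at index 3, swap → [29, 26, 15, 19, 11, 9, 3, 13]

[29, 26, 15, 19, 11, 9, 3, 13]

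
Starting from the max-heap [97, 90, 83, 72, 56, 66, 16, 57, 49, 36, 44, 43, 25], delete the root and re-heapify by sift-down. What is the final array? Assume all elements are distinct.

remove root 97; move last element 25 to root → [25, 90, 83, 72, 56, 66, 16, 57, 49, 36, 44, 43]
25 vs larger child 90 at index 1, swap → [90, 25, 83, 72, 56, 66, 16, 57, 49, 36, 44, 43]
25 vs larger child 72 at index 3, swap → [90, 72, 83, 25, 56, 66, 16, 57, 49, 36, 44, 43]
25 vs larger child 57 at index 7, swap → [90, 72, 83, 57, 56, 66, 16, 25, 49, 36, 44, 43]

[90, 72, 83, 57, 56, 66, 16, 25, 49, 36, 44, 43]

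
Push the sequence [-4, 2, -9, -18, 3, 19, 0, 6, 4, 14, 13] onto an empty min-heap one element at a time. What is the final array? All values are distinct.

[-18, -9, -4, 2, 3, 19, 0, 6, 4, 14, 13]

Insert -4:
  append -4 at index 0 → [-4] (no swap needed)
Insert 2:
  append 2 at index 1 → [-4, 2] (no swap needed)
Insert -9:
  append -9 at index 2 → [-4, 2, -9]
  -9 < parent -4 at index 0, swap → [-9, 2, -4]
Insert -18:
  append -18 at index 3 → [-9, 2, -4, -18]
  -18 < parent 2 at index 1, swap → [-9, -18, -4, 2]
  -18 < parent -9 at index 0, swap → [-18, -9, -4, 2]
Insert 3:
  append 3 at index 4 → [-18, -9, -4, 2, 3] (no swap needed)
Insert 19:
  append 19 at index 5 → [-18, -9, -4, 2, 3, 19] (no swap needed)
Insert 0:
  append 0 at index 6 → [-18, -9, -4, 2, 3, 19, 0] (no swap needed)
Insert 6:
  append 6 at index 7 → [-18, -9, -4, 2, 3, 19, 0, 6] (no swap needed)
Insert 4:
  append 4 at index 8 → [-18, -9, -4, 2, 3, 19, 0, 6, 4] (no swap needed)
Insert 14:
  append 14 at index 9 → [-18, -9, -4, 2, 3, 19, 0, 6, 4, 14] (no swap needed)
Insert 13:
  append 13 at index 10 → [-18, -9, -4, 2, 3, 19, 0, 6, 4, 14, 13] (no swap needed)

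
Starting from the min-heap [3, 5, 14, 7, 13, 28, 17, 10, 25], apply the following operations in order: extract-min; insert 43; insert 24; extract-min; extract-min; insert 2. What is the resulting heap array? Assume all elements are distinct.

[2, 10, 14, 13, 43, 28, 17, 25, 24]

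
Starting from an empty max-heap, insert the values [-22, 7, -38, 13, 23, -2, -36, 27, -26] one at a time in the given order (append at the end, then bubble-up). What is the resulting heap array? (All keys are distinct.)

[27, 23, -2, 13, 7, -38, -36, -22, -26]

Insert -22:
  append -22 at index 0 → [-22] (no swap needed)
Insert 7:
  append 7 at index 1 → [-22, 7]
  7 > parent -22 at index 0, swap → [7, -22]
Insert -38:
  append -38 at index 2 → [7, -22, -38] (no swap needed)
Insert 13:
  append 13 at index 3 → [7, -22, -38, 13]
  13 > parent -22 at index 1, swap → [7, 13, -38, -22]
  13 > parent 7 at index 0, swap → [13, 7, -38, -22]
Insert 23:
  append 23 at index 4 → [13, 7, -38, -22, 23]
  23 > parent 7 at index 1, swap → [13, 23, -38, -22, 7]
  23 > parent 13 at index 0, swap → [23, 13, -38, -22, 7]
Insert -2:
  append -2 at index 5 → [23, 13, -38, -22, 7, -2]
  -2 > parent -38 at index 2, swap → [23, 13, -2, -22, 7, -38]
Insert -36:
  append -36 at index 6 → [23, 13, -2, -22, 7, -38, -36] (no swap needed)
Insert 27:
  append 27 at index 7 → [23, 13, -2, -22, 7, -38, -36, 27]
  27 > parent -22 at index 3, swap → [23, 13, -2, 27, 7, -38, -36, -22]
  27 > parent 13 at index 1, swap → [23, 27, -2, 13, 7, -38, -36, -22]
  27 > parent 23 at index 0, swap → [27, 23, -2, 13, 7, -38, -36, -22]
Insert -26:
  append -26 at index 8 → [27, 23, -2, 13, 7, -38, -36, -22, -26] (no swap needed)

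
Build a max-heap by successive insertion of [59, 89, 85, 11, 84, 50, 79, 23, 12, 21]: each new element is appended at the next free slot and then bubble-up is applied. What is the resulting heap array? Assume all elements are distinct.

Insert 59:
  append 59 at index 0 → [59] (no swap needed)
Insert 89:
  append 89 at index 1 → [59, 89]
  89 > parent 59 at index 0, swap → [89, 59]
Insert 85:
  append 85 at index 2 → [89, 59, 85] (no swap needed)
Insert 11:
  append 11 at index 3 → [89, 59, 85, 11] (no swap needed)
Insert 84:
  append 84 at index 4 → [89, 59, 85, 11, 84]
  84 > parent 59 at index 1, swap → [89, 84, 85, 11, 59]
Insert 50:
  append 50 at index 5 → [89, 84, 85, 11, 59, 50] (no swap needed)
Insert 79:
  append 79 at index 6 → [89, 84, 85, 11, 59, 50, 79] (no swap needed)
Insert 23:
  append 23 at index 7 → [89, 84, 85, 11, 59, 50, 79, 23]
  23 > parent 11 at index 3, swap → [89, 84, 85, 23, 59, 50, 79, 11]
Insert 12:
  append 12 at index 8 → [89, 84, 85, 23, 59, 50, 79, 11, 12] (no swap needed)
Insert 21:
  append 21 at index 9 → [89, 84, 85, 23, 59, 50, 79, 11, 12, 21] (no swap needed)

[89, 84, 85, 23, 59, 50, 79, 11, 12, 21]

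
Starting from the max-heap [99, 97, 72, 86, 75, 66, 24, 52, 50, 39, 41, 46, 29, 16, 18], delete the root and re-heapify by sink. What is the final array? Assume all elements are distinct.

remove root 99; move last element 18 to root → [18, 97, 72, 86, 75, 66, 24, 52, 50, 39, 41, 46, 29, 16]
18 vs larger child 97 at index 1, swap → [97, 18, 72, 86, 75, 66, 24, 52, 50, 39, 41, 46, 29, 16]
18 vs larger child 86 at index 3, swap → [97, 86, 72, 18, 75, 66, 24, 52, 50, 39, 41, 46, 29, 16]
18 vs larger child 52 at index 7, swap → [97, 86, 72, 52, 75, 66, 24, 18, 50, 39, 41, 46, 29, 16]

[97, 86, 72, 52, 75, 66, 24, 18, 50, 39, 41, 46, 29, 16]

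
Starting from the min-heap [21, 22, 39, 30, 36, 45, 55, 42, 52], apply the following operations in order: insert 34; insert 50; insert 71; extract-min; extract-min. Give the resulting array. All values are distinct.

[30, 34, 39, 42, 36, 45, 55, 71, 52, 50]

insert 34:
  append 34 at index 9 → [21, 22, 39, 30, 36, 45, 55, 42, 52, 34]
  34 < parent 36 at index 4, swap → [21, 22, 39, 30, 34, 45, 55, 42, 52, 36]
insert 50:
  append 50 at index 10 → [21, 22, 39, 30, 34, 45, 55, 42, 52, 36, 50] (no swap needed)
insert 71:
  append 71 at index 11 → [21, 22, 39, 30, 34, 45, 55, 42, 52, 36, 50, 71] (no swap needed)
extract-min → returns 21:
  remove root 21; move last element 71 to root → [71, 22, 39, 30, 34, 45, 55, 42, 52, 36, 50]
  71 vs smaller child 22 at index 1, swap → [22, 71, 39, 30, 34, 45, 55, 42, 52, 36, 50]
  71 vs smaller child 30 at index 3, swap → [22, 30, 39, 71, 34, 45, 55, 42, 52, 36, 50]
  71 vs smaller child 42 at index 7, swap → [22, 30, 39, 42, 34, 45, 55, 71, 52, 36, 50]
extract-min → returns 22:
  remove root 22; move last element 50 to root → [50, 30, 39, 42, 34, 45, 55, 71, 52, 36]
  50 vs smaller child 30 at index 1, swap → [30, 50, 39, 42, 34, 45, 55, 71, 52, 36]
  50 vs smaller child 34 at index 4, swap → [30, 34, 39, 42, 50, 45, 55, 71, 52, 36]
  50 vs only child 36 at index 9, swap → [30, 34, 39, 42, 36, 45, 55, 71, 52, 50]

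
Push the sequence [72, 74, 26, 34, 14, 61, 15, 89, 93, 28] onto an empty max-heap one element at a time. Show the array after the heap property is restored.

[93, 89, 61, 74, 28, 26, 15, 34, 72, 14]

Insert 72:
  append 72 at index 0 → [72] (no swap needed)
Insert 74:
  append 74 at index 1 → [72, 74]
  74 > parent 72 at index 0, swap → [74, 72]
Insert 26:
  append 26 at index 2 → [74, 72, 26] (no swap needed)
Insert 34:
  append 34 at index 3 → [74, 72, 26, 34] (no swap needed)
Insert 14:
  append 14 at index 4 → [74, 72, 26, 34, 14] (no swap needed)
Insert 61:
  append 61 at index 5 → [74, 72, 26, 34, 14, 61]
  61 > parent 26 at index 2, swap → [74, 72, 61, 34, 14, 26]
Insert 15:
  append 15 at index 6 → [74, 72, 61, 34, 14, 26, 15] (no swap needed)
Insert 89:
  append 89 at index 7 → [74, 72, 61, 34, 14, 26, 15, 89]
  89 > parent 34 at index 3, swap → [74, 72, 61, 89, 14, 26, 15, 34]
  89 > parent 72 at index 1, swap → [74, 89, 61, 72, 14, 26, 15, 34]
  89 > parent 74 at index 0, swap → [89, 74, 61, 72, 14, 26, 15, 34]
Insert 93:
  append 93 at index 8 → [89, 74, 61, 72, 14, 26, 15, 34, 93]
  93 > parent 72 at index 3, swap → [89, 74, 61, 93, 14, 26, 15, 34, 72]
  93 > parent 74 at index 1, swap → [89, 93, 61, 74, 14, 26, 15, 34, 72]
  93 > parent 89 at index 0, swap → [93, 89, 61, 74, 14, 26, 15, 34, 72]
Insert 28:
  append 28 at index 9 → [93, 89, 61, 74, 14, 26, 15, 34, 72, 28]
  28 > parent 14 at index 4, swap → [93, 89, 61, 74, 28, 26, 15, 34, 72, 14]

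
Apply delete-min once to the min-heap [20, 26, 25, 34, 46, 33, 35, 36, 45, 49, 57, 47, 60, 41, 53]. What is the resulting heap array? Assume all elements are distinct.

remove root 20; move last element 53 to root → [53, 26, 25, 34, 46, 33, 35, 36, 45, 49, 57, 47, 60, 41]
53 vs smaller child 25 at index 2, swap → [25, 26, 53, 34, 46, 33, 35, 36, 45, 49, 57, 47, 60, 41]
53 vs smaller child 33 at index 5, swap → [25, 26, 33, 34, 46, 53, 35, 36, 45, 49, 57, 47, 60, 41]
53 vs smaller child 47 at index 11, swap → [25, 26, 33, 34, 46, 47, 35, 36, 45, 49, 57, 53, 60, 41]

[25, 26, 33, 34, 46, 47, 35, 36, 45, 49, 57, 53, 60, 41]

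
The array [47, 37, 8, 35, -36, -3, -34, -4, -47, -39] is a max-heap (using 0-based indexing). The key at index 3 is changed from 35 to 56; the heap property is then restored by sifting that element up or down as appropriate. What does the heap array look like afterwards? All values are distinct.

[56, 47, 8, 37, -36, -3, -34, -4, -47, -39]

set index 3 from 35 to 56 → [47, 37, 8, 56, -36, -3, -34, -4, -47, -39]
56 > parent 37 at index 1, swap → [47, 56, 8, 37, -36, -3, -34, -4, -47, -39]
56 > parent 47 at index 0, swap → [56, 47, 8, 37, -36, -3, -34, -4, -47, -39]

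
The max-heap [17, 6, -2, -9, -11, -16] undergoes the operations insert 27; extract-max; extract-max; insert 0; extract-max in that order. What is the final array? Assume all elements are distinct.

[0, -9, -2, -16, -11]

insert 27:
  append 27 at index 6 → [17, 6, -2, -9, -11, -16, 27]
  27 > parent -2 at index 2, swap → [17, 6, 27, -9, -11, -16, -2]
  27 > parent 17 at index 0, swap → [27, 6, 17, -9, -11, -16, -2]
extract-max → returns 27:
  remove root 27; move last element -2 to root → [-2, 6, 17, -9, -11, -16]
  -2 vs larger child 17 at index 2, swap → [17, 6, -2, -9, -11, -16]
extract-max → returns 17:
  remove root 17; move last element -16 to root → [-16, 6, -2, -9, -11]
  -16 vs larger child 6 at index 1, swap → [6, -16, -2, -9, -11]
  -16 vs larger child -9 at index 3, swap → [6, -9, -2, -16, -11]
insert 0:
  append 0 at index 5 → [6, -9, -2, -16, -11, 0]
  0 > parent -2 at index 2, swap → [6, -9, 0, -16, -11, -2]
extract-max → returns 6:
  remove root 6; move last element -2 to root → [-2, -9, 0, -16, -11]
  -2 vs larger child 0 at index 2, swap → [0, -9, -2, -16, -11]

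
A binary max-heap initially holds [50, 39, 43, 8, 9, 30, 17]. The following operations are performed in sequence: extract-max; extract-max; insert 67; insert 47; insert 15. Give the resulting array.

[67, 17, 47, 15, 9, 30, 39, 8]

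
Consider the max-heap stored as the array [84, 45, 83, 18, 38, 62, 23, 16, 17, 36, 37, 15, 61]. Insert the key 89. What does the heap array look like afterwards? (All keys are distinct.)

[89, 45, 84, 18, 38, 62, 83, 16, 17, 36, 37, 15, 61, 23]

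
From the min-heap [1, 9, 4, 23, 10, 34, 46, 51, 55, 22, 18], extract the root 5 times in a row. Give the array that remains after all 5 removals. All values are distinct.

[22, 23, 34, 46, 55, 51]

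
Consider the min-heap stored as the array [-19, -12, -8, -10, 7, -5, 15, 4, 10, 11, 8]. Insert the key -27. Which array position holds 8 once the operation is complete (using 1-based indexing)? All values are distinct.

11

append -27 at index 12 → [-19, -12, -8, -10, 7, -5, 15, 4, 10, 11, 8, -27]
-27 < parent -5 at index 6, swap → [-19, -12, -8, -10, 7, -27, 15, 4, 10, 11, 8, -5]
-27 < parent -8 at index 3, swap → [-19, -12, -27, -10, 7, -8, 15, 4, 10, 11, 8, -5]
-27 < parent -19 at index 1, swap → [-27, -12, -19, -10, 7, -8, 15, 4, 10, 11, 8, -5]
resulting array: [-27, -12, -19, -10, 7, -8, 15, 4, 10, 11, 8, -5]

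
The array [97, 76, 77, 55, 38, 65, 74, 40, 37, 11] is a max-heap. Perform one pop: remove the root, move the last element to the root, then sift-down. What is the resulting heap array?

remove root 97; move last element 11 to root → [11, 76, 77, 55, 38, 65, 74, 40, 37]
11 vs larger child 77 at index 2, swap → [77, 76, 11, 55, 38, 65, 74, 40, 37]
11 vs larger child 74 at index 6, swap → [77, 76, 74, 55, 38, 65, 11, 40, 37]

[77, 76, 74, 55, 38, 65, 11, 40, 37]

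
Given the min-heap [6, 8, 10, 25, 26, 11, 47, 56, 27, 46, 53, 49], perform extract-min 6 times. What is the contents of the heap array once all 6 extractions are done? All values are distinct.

[27, 47, 46, 56, 49, 53]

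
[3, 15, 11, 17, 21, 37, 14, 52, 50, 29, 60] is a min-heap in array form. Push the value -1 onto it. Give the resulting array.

append -1 at index 11 → [3, 15, 11, 17, 21, 37, 14, 52, 50, 29, 60, -1]
-1 < parent 37 at index 5, swap → [3, 15, 11, 17, 21, -1, 14, 52, 50, 29, 60, 37]
-1 < parent 11 at index 2, swap → [3, 15, -1, 17, 21, 11, 14, 52, 50, 29, 60, 37]
-1 < parent 3 at index 0, swap → [-1, 15, 3, 17, 21, 11, 14, 52, 50, 29, 60, 37]

[-1, 15, 3, 17, 21, 11, 14, 52, 50, 29, 60, 37]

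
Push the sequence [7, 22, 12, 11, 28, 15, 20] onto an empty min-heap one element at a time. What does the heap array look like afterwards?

Insert 7:
  append 7 at index 0 → [7] (no swap needed)
Insert 22:
  append 22 at index 1 → [7, 22] (no swap needed)
Insert 12:
  append 12 at index 2 → [7, 22, 12] (no swap needed)
Insert 11:
  append 11 at index 3 → [7, 22, 12, 11]
  11 < parent 22 at index 1, swap → [7, 11, 12, 22]
Insert 28:
  append 28 at index 4 → [7, 11, 12, 22, 28] (no swap needed)
Insert 15:
  append 15 at index 5 → [7, 11, 12, 22, 28, 15] (no swap needed)
Insert 20:
  append 20 at index 6 → [7, 11, 12, 22, 28, 15, 20] (no swap needed)

[7, 11, 12, 22, 28, 15, 20]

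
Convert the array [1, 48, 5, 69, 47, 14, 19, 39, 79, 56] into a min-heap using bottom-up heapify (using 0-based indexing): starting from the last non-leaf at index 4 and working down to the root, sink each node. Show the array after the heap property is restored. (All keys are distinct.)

[1, 39, 5, 48, 47, 14, 19, 69, 79, 56]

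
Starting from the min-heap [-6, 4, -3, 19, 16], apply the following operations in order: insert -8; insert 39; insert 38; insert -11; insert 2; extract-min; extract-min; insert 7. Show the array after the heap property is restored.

[-6, 2, -3, 4, 16, 19, 39, 38, 7]

insert -8:
  append -8 at index 5 → [-6, 4, -3, 19, 16, -8]
  -8 < parent -3 at index 2, swap → [-6, 4, -8, 19, 16, -3]
  -8 < parent -6 at index 0, swap → [-8, 4, -6, 19, 16, -3]
insert 39:
  append 39 at index 6 → [-8, 4, -6, 19, 16, -3, 39] (no swap needed)
insert 38:
  append 38 at index 7 → [-8, 4, -6, 19, 16, -3, 39, 38] (no swap needed)
insert -11:
  append -11 at index 8 → [-8, 4, -6, 19, 16, -3, 39, 38, -11]
  -11 < parent 19 at index 3, swap → [-8, 4, -6, -11, 16, -3, 39, 38, 19]
  -11 < parent 4 at index 1, swap → [-8, -11, -6, 4, 16, -3, 39, 38, 19]
  -11 < parent -8 at index 0, swap → [-11, -8, -6, 4, 16, -3, 39, 38, 19]
insert 2:
  append 2 at index 9 → [-11, -8, -6, 4, 16, -3, 39, 38, 19, 2]
  2 < parent 16 at index 4, swap → [-11, -8, -6, 4, 2, -3, 39, 38, 19, 16]
extract-min → returns -11:
  remove root -11; move last element 16 to root → [16, -8, -6, 4, 2, -3, 39, 38, 19]
  16 vs smaller child -8 at index 1, swap → [-8, 16, -6, 4, 2, -3, 39, 38, 19]
  16 vs smaller child 2 at index 4, swap → [-8, 2, -6, 4, 16, -3, 39, 38, 19]
extract-min → returns -8:
  remove root -8; move last element 19 to root → [19, 2, -6, 4, 16, -3, 39, 38]
  19 vs smaller child -6 at index 2, swap → [-6, 2, 19, 4, 16, -3, 39, 38]
  19 vs smaller child -3 at index 5, swap → [-6, 2, -3, 4, 16, 19, 39, 38]
insert 7:
  append 7 at index 8 → [-6, 2, -3, 4, 16, 19, 39, 38, 7] (no swap needed)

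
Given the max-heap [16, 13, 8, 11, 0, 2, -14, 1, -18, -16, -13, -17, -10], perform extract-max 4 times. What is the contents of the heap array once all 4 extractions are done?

[2, 1, -13, -10, 0, -16, -14, -17, -18]

extract-max #1 returns 16:
  remove root 16; move last element -10 to root → [-10, 13, 8, 11, 0, 2, -14, 1, -18, -16, -13, -17]
  -10 vs larger child 13 at index 1, swap → [13, -10, 8, 11, 0, 2, -14, 1, -18, -16, -13, -17]
  -10 vs larger child 11 at index 3, swap → [13, 11, 8, -10, 0, 2, -14, 1, -18, -16, -13, -17]
  -10 vs larger child 1 at index 7, swap → [13, 11, 8, 1, 0, 2, -14, -10, -18, -16, -13, -17]
extract-max #2 returns 13:
  remove root 13; move last element -17 to root → [-17, 11, 8, 1, 0, 2, -14, -10, -18, -16, -13]
  -17 vs larger child 11 at index 1, swap → [11, -17, 8, 1, 0, 2, -14, -10, -18, -16, -13]
  -17 vs larger child 1 at index 3, swap → [11, 1, 8, -17, 0, 2, -14, -10, -18, -16, -13]
  -17 vs larger child -10 at index 7, swap → [11, 1, 8, -10, 0, 2, -14, -17, -18, -16, -13]
extract-max #3 returns 11:
  remove root 11; move last element -13 to root → [-13, 1, 8, -10, 0, 2, -14, -17, -18, -16]
  -13 vs larger child 8 at index 2, swap → [8, 1, -13, -10, 0, 2, -14, -17, -18, -16]
  -13 vs larger child 2 at index 5, swap → [8, 1, 2, -10, 0, -13, -14, -17, -18, -16]
extract-max #4 returns 8:
  remove root 8; move last element -16 to root → [-16, 1, 2, -10, 0, -13, -14, -17, -18]
  -16 vs larger child 2 at index 2, swap → [2, 1, -16, -10, 0, -13, -14, -17, -18]
  -16 vs larger child -13 at index 5, swap → [2, 1, -13, -10, 0, -16, -14, -17, -18]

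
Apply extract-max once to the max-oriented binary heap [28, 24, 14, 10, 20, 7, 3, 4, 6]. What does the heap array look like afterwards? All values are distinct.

remove root 28; move last element 6 to root → [6, 24, 14, 10, 20, 7, 3, 4]
6 vs larger child 24 at index 1, swap → [24, 6, 14, 10, 20, 7, 3, 4]
6 vs larger child 20 at index 4, swap → [24, 20, 14, 10, 6, 7, 3, 4]

[24, 20, 14, 10, 6, 7, 3, 4]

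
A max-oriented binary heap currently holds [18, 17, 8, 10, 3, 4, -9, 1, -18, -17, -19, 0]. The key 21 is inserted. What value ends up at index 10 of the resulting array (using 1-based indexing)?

-17

append 21 at index 13 → [18, 17, 8, 10, 3, 4, -9, 1, -18, -17, -19, 0, 21]
21 > parent 4 at index 6, swap → [18, 17, 8, 10, 3, 21, -9, 1, -18, -17, -19, 0, 4]
21 > parent 8 at index 3, swap → [18, 17, 21, 10, 3, 8, -9, 1, -18, -17, -19, 0, 4]
21 > parent 18 at index 1, swap → [21, 17, 18, 10, 3, 8, -9, 1, -18, -17, -19, 0, 4]
resulting array: [21, 17, 18, 10, 3, 8, -9, 1, -18, -17, -19, 0, 4]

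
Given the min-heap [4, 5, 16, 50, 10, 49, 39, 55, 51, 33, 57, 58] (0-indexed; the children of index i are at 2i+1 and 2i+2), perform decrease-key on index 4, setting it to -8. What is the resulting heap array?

set index 4 from 10 to -8 → [4, 5, 16, 50, -8, 49, 39, 55, 51, 33, 57, 58]
-8 < parent 5 at index 1, swap → [4, -8, 16, 50, 5, 49, 39, 55, 51, 33, 57, 58]
-8 < parent 4 at index 0, swap → [-8, 4, 16, 50, 5, 49, 39, 55, 51, 33, 57, 58]

[-8, 4, 16, 50, 5, 49, 39, 55, 51, 33, 57, 58]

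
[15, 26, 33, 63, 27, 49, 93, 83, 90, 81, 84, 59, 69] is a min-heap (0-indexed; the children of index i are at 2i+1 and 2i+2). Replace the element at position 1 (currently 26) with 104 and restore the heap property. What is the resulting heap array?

[15, 27, 33, 63, 81, 49, 93, 83, 90, 104, 84, 59, 69]

set index 1 from 26 to 104 → [15, 104, 33, 63, 27, 49, 93, 83, 90, 81, 84, 59, 69]
104 vs smaller child 27 at index 4, swap → [15, 27, 33, 63, 104, 49, 93, 83, 90, 81, 84, 59, 69]
104 vs smaller child 81 at index 9, swap → [15, 27, 33, 63, 81, 49, 93, 83, 90, 104, 84, 59, 69]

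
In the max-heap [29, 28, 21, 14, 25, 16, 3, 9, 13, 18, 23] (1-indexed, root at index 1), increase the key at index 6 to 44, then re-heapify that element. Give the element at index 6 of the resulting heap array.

21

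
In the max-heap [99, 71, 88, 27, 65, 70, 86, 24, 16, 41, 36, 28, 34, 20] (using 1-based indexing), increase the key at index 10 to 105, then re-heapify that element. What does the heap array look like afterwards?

[105, 99, 88, 27, 71, 70, 86, 24, 16, 65, 36, 28, 34, 20]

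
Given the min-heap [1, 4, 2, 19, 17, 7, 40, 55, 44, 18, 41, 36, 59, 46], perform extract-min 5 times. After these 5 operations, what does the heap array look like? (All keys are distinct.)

extract-min #1 returns 1:
  remove root 1; move last element 46 to root → [46, 4, 2, 19, 17, 7, 40, 55, 44, 18, 41, 36, 59]
  46 vs smaller child 2 at index 2, swap → [2, 4, 46, 19, 17, 7, 40, 55, 44, 18, 41, 36, 59]
  46 vs smaller child 7 at index 5, swap → [2, 4, 7, 19, 17, 46, 40, 55, 44, 18, 41, 36, 59]
  46 vs smaller child 36 at index 11, swap → [2, 4, 7, 19, 17, 36, 40, 55, 44, 18, 41, 46, 59]
extract-min #2 returns 2:
  remove root 2; move last element 59 to root → [59, 4, 7, 19, 17, 36, 40, 55, 44, 18, 41, 46]
  59 vs smaller child 4 at index 1, swap → [4, 59, 7, 19, 17, 36, 40, 55, 44, 18, 41, 46]
  59 vs smaller child 17 at index 4, swap → [4, 17, 7, 19, 59, 36, 40, 55, 44, 18, 41, 46]
  59 vs smaller child 18 at index 9, swap → [4, 17, 7, 19, 18, 36, 40, 55, 44, 59, 41, 46]
extract-min #3 returns 4:
  remove root 4; move last element 46 to root → [46, 17, 7, 19, 18, 36, 40, 55, 44, 59, 41]
  46 vs smaller child 7 at index 2, swap → [7, 17, 46, 19, 18, 36, 40, 55, 44, 59, 41]
  46 vs smaller child 36 at index 5, swap → [7, 17, 36, 19, 18, 46, 40, 55, 44, 59, 41]
extract-min #4 returns 7:
  remove root 7; move last element 41 to root → [41, 17, 36, 19, 18, 46, 40, 55, 44, 59]
  41 vs smaller child 17 at index 1, swap → [17, 41, 36, 19, 18, 46, 40, 55, 44, 59]
  41 vs smaller child 18 at index 4, swap → [17, 18, 36, 19, 41, 46, 40, 55, 44, 59]
extract-min #5 returns 17:
  remove root 17; move last element 59 to root → [59, 18, 36, 19, 41, 46, 40, 55, 44]
  59 vs smaller child 18 at index 1, swap → [18, 59, 36, 19, 41, 46, 40, 55, 44]
  59 vs smaller child 19 at index 3, swap → [18, 19, 36, 59, 41, 46, 40, 55, 44]
  59 vs smaller child 44 at index 8, swap → [18, 19, 36, 44, 41, 46, 40, 55, 59]

[18, 19, 36, 44, 41, 46, 40, 55, 59]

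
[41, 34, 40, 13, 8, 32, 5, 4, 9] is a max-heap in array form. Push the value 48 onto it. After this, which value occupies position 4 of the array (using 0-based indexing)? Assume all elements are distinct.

append 48 at index 9 → [41, 34, 40, 13, 8, 32, 5, 4, 9, 48]
48 > parent 8 at index 4, swap → [41, 34, 40, 13, 48, 32, 5, 4, 9, 8]
48 > parent 34 at index 1, swap → [41, 48, 40, 13, 34, 32, 5, 4, 9, 8]
48 > parent 41 at index 0, swap → [48, 41, 40, 13, 34, 32, 5, 4, 9, 8]
resulting array: [48, 41, 40, 13, 34, 32, 5, 4, 9, 8]

34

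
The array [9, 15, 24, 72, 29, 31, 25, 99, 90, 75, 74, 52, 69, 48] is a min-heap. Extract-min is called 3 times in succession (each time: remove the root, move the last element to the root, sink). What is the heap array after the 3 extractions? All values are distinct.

[25, 29, 31, 72, 48, 52, 69, 99, 90, 75, 74]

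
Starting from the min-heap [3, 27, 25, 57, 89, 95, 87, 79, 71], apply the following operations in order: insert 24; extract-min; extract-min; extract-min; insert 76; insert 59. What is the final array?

insert 24:
  append 24 at index 9 → [3, 27, 25, 57, 89, 95, 87, 79, 71, 24]
  24 < parent 89 at index 4, swap → [3, 27, 25, 57, 24, 95, 87, 79, 71, 89]
  24 < parent 27 at index 1, swap → [3, 24, 25, 57, 27, 95, 87, 79, 71, 89]
extract-min → returns 3:
  remove root 3; move last element 89 to root → [89, 24, 25, 57, 27, 95, 87, 79, 71]
  89 vs smaller child 24 at index 1, swap → [24, 89, 25, 57, 27, 95, 87, 79, 71]
  89 vs smaller child 27 at index 4, swap → [24, 27, 25, 57, 89, 95, 87, 79, 71]
extract-min → returns 24:
  remove root 24; move last element 71 to root → [71, 27, 25, 57, 89, 95, 87, 79]
  71 vs smaller child 25 at index 2, swap → [25, 27, 71, 57, 89, 95, 87, 79]
extract-min → returns 25:
  remove root 25; move last element 79 to root → [79, 27, 71, 57, 89, 95, 87]
  79 vs smaller child 27 at index 1, swap → [27, 79, 71, 57, 89, 95, 87]
  79 vs smaller child 57 at index 3, swap → [27, 57, 71, 79, 89, 95, 87]
insert 76:
  append 76 at index 7 → [27, 57, 71, 79, 89, 95, 87, 76]
  76 < parent 79 at index 3, swap → [27, 57, 71, 76, 89, 95, 87, 79]
insert 59:
  append 59 at index 8 → [27, 57, 71, 76, 89, 95, 87, 79, 59]
  59 < parent 76 at index 3, swap → [27, 57, 71, 59, 89, 95, 87, 79, 76]

[27, 57, 71, 59, 89, 95, 87, 79, 76]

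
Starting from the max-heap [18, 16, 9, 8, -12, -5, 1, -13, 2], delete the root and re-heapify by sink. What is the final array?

remove root 18; move last element 2 to root → [2, 16, 9, 8, -12, -5, 1, -13]
2 vs larger child 16 at index 1, swap → [16, 2, 9, 8, -12, -5, 1, -13]
2 vs larger child 8 at index 3, swap → [16, 8, 9, 2, -12, -5, 1, -13]

[16, 8, 9, 2, -12, -5, 1, -13]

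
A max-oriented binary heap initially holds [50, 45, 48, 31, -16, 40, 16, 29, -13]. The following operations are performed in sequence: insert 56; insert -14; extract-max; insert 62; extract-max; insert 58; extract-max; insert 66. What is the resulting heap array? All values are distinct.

[66, 50, 48, 31, 45, 40, 16, 29, -13, -16, -14]

insert 56:
  append 56 at index 9 → [50, 45, 48, 31, -16, 40, 16, 29, -13, 56]
  56 > parent -16 at index 4, swap → [50, 45, 48, 31, 56, 40, 16, 29, -13, -16]
  56 > parent 45 at index 1, swap → [50, 56, 48, 31, 45, 40, 16, 29, -13, -16]
  56 > parent 50 at index 0, swap → [56, 50, 48, 31, 45, 40, 16, 29, -13, -16]
insert -14:
  append -14 at index 10 → [56, 50, 48, 31, 45, 40, 16, 29, -13, -16, -14] (no swap needed)
extract-max → returns 56:
  remove root 56; move last element -14 to root → [-14, 50, 48, 31, 45, 40, 16, 29, -13, -16]
  -14 vs larger child 50 at index 1, swap → [50, -14, 48, 31, 45, 40, 16, 29, -13, -16]
  -14 vs larger child 45 at index 4, swap → [50, 45, 48, 31, -14, 40, 16, 29, -13, -16]
insert 62:
  append 62 at index 10 → [50, 45, 48, 31, -14, 40, 16, 29, -13, -16, 62]
  62 > parent -14 at index 4, swap → [50, 45, 48, 31, 62, 40, 16, 29, -13, -16, -14]
  62 > parent 45 at index 1, swap → [50, 62, 48, 31, 45, 40, 16, 29, -13, -16, -14]
  62 > parent 50 at index 0, swap → [62, 50, 48, 31, 45, 40, 16, 29, -13, -16, -14]
extract-max → returns 62:
  remove root 62; move last element -14 to root → [-14, 50, 48, 31, 45, 40, 16, 29, -13, -16]
  -14 vs larger child 50 at index 1, swap → [50, -14, 48, 31, 45, 40, 16, 29, -13, -16]
  -14 vs larger child 45 at index 4, swap → [50, 45, 48, 31, -14, 40, 16, 29, -13, -16]
insert 58:
  append 58 at index 10 → [50, 45, 48, 31, -14, 40, 16, 29, -13, -16, 58]
  58 > parent -14 at index 4, swap → [50, 45, 48, 31, 58, 40, 16, 29, -13, -16, -14]
  58 > parent 45 at index 1, swap → [50, 58, 48, 31, 45, 40, 16, 29, -13, -16, -14]
  58 > parent 50 at index 0, swap → [58, 50, 48, 31, 45, 40, 16, 29, -13, -16, -14]
extract-max → returns 58:
  remove root 58; move last element -14 to root → [-14, 50, 48, 31, 45, 40, 16, 29, -13, -16]
  -14 vs larger child 50 at index 1, swap → [50, -14, 48, 31, 45, 40, 16, 29, -13, -16]
  -14 vs larger child 45 at index 4, swap → [50, 45, 48, 31, -14, 40, 16, 29, -13, -16]
insert 66:
  append 66 at index 10 → [50, 45, 48, 31, -14, 40, 16, 29, -13, -16, 66]
  66 > parent -14 at index 4, swap → [50, 45, 48, 31, 66, 40, 16, 29, -13, -16, -14]
  66 > parent 45 at index 1, swap → [50, 66, 48, 31, 45, 40, 16, 29, -13, -16, -14]
  66 > parent 50 at index 0, swap → [66, 50, 48, 31, 45, 40, 16, 29, -13, -16, -14]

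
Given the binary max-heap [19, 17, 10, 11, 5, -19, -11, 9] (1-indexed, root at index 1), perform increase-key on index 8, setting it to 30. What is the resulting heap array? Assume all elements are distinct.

set index 8 from 9 to 30 → [19, 17, 10, 11, 5, -19, -11, 30]
30 > parent 11 at index 4, swap → [19, 17, 10, 30, 5, -19, -11, 11]
30 > parent 17 at index 2, swap → [19, 30, 10, 17, 5, -19, -11, 11]
30 > parent 19 at index 1, swap → [30, 19, 10, 17, 5, -19, -11, 11]

[30, 19, 10, 17, 5, -19, -11, 11]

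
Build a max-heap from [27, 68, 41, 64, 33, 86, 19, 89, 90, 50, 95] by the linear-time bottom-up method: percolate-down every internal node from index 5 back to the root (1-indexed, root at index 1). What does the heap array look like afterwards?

[95, 90, 86, 89, 68, 41, 19, 27, 64, 50, 33]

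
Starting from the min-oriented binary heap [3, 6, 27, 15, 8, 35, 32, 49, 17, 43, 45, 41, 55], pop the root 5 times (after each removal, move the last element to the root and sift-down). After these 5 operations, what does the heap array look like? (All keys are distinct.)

extract-min #1 returns 3:
  remove root 3; move last element 55 to root → [55, 6, 27, 15, 8, 35, 32, 49, 17, 43, 45, 41]
  55 vs smaller child 6 at index 1, swap → [6, 55, 27, 15, 8, 35, 32, 49, 17, 43, 45, 41]
  55 vs smaller child 8 at index 4, swap → [6, 8, 27, 15, 55, 35, 32, 49, 17, 43, 45, 41]
  55 vs smaller child 43 at index 9, swap → [6, 8, 27, 15, 43, 35, 32, 49, 17, 55, 45, 41]
extract-min #2 returns 6:
  remove root 6; move last element 41 to root → [41, 8, 27, 15, 43, 35, 32, 49, 17, 55, 45]
  41 vs smaller child 8 at index 1, swap → [8, 41, 27, 15, 43, 35, 32, 49, 17, 55, 45]
  41 vs smaller child 15 at index 3, swap → [8, 15, 27, 41, 43, 35, 32, 49, 17, 55, 45]
  41 vs smaller child 17 at index 8, swap → [8, 15, 27, 17, 43, 35, 32, 49, 41, 55, 45]
extract-min #3 returns 8:
  remove root 8; move last element 45 to root → [45, 15, 27, 17, 43, 35, 32, 49, 41, 55]
  45 vs smaller child 15 at index 1, swap → [15, 45, 27, 17, 43, 35, 32, 49, 41, 55]
  45 vs smaller child 17 at index 3, swap → [15, 17, 27, 45, 43, 35, 32, 49, 41, 55]
  45 vs smaller child 41 at index 8, swap → [15, 17, 27, 41, 43, 35, 32, 49, 45, 55]
extract-min #4 returns 15:
  remove root 15; move last element 55 to root → [55, 17, 27, 41, 43, 35, 32, 49, 45]
  55 vs smaller child 17 at index 1, swap → [17, 55, 27, 41, 43, 35, 32, 49, 45]
  55 vs smaller child 41 at index 3, swap → [17, 41, 27, 55, 43, 35, 32, 49, 45]
  55 vs smaller child 45 at index 8, swap → [17, 41, 27, 45, 43, 35, 32, 49, 55]
extract-min #5 returns 17:
  remove root 17; move last element 55 to root → [55, 41, 27, 45, 43, 35, 32, 49]
  55 vs smaller child 27 at index 2, swap → [27, 41, 55, 45, 43, 35, 32, 49]
  55 vs smaller child 32 at index 6, swap → [27, 41, 32, 45, 43, 35, 55, 49]

[27, 41, 32, 45, 43, 35, 55, 49]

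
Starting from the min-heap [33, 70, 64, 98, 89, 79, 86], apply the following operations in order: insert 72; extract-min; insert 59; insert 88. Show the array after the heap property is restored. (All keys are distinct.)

[59, 64, 79, 70, 89, 98, 86, 72, 88]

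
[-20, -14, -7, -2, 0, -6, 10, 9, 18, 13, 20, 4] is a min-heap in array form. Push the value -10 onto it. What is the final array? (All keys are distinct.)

append -10 at index 12 → [-20, -14, -7, -2, 0, -6, 10, 9, 18, 13, 20, 4, -10]
-10 < parent -6 at index 5, swap → [-20, -14, -7, -2, 0, -10, 10, 9, 18, 13, 20, 4, -6]
-10 < parent -7 at index 2, swap → [-20, -14, -10, -2, 0, -7, 10, 9, 18, 13, 20, 4, -6]

[-20, -14, -10, -2, 0, -7, 10, 9, 18, 13, 20, 4, -6]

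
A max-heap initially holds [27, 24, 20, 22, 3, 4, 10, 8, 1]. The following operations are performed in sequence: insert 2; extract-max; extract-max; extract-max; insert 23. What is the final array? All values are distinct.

[23, 20, 10, 8, 3, 4, 1, 2]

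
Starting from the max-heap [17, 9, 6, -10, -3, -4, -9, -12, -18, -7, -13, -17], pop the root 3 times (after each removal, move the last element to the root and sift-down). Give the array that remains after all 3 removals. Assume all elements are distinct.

extract-max #1 returns 17:
  remove root 17; move last element -17 to root → [-17, 9, 6, -10, -3, -4, -9, -12, -18, -7, -13]
  -17 vs larger child 9 at index 1, swap → [9, -17, 6, -10, -3, -4, -9, -12, -18, -7, -13]
  -17 vs larger child -3 at index 4, swap → [9, -3, 6, -10, -17, -4, -9, -12, -18, -7, -13]
  -17 vs larger child -7 at index 9, swap → [9, -3, 6, -10, -7, -4, -9, -12, -18, -17, -13]
extract-max #2 returns 9:
  remove root 9; move last element -13 to root → [-13, -3, 6, -10, -7, -4, -9, -12, -18, -17]
  -13 vs larger child 6 at index 2, swap → [6, -3, -13, -10, -7, -4, -9, -12, -18, -17]
  -13 vs larger child -4 at index 5, swap → [6, -3, -4, -10, -7, -13, -9, -12, -18, -17]
extract-max #3 returns 6:
  remove root 6; move last element -17 to root → [-17, -3, -4, -10, -7, -13, -9, -12, -18]
  -17 vs larger child -3 at index 1, swap → [-3, -17, -4, -10, -7, -13, -9, -12, -18]
  -17 vs larger child -7 at index 4, swap → [-3, -7, -4, -10, -17, -13, -9, -12, -18]

[-3, -7, -4, -10, -17, -13, -9, -12, -18]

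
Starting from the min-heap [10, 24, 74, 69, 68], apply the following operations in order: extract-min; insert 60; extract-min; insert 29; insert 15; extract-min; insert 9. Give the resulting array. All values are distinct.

extract-min → returns 10:
  remove root 10; move last element 68 to root → [68, 24, 74, 69]
  68 vs smaller child 24 at index 1, swap → [24, 68, 74, 69]
insert 60:
  append 60 at index 4 → [24, 68, 74, 69, 60]
  60 < parent 68 at index 1, swap → [24, 60, 74, 69, 68]
extract-min → returns 24:
  remove root 24; move last element 68 to root → [68, 60, 74, 69]
  68 vs smaller child 60 at index 1, swap → [60, 68, 74, 69]
insert 29:
  append 29 at index 4 → [60, 68, 74, 69, 29]
  29 < parent 68 at index 1, swap → [60, 29, 74, 69, 68]
  29 < parent 60 at index 0, swap → [29, 60, 74, 69, 68]
insert 15:
  append 15 at index 5 → [29, 60, 74, 69, 68, 15]
  15 < parent 74 at index 2, swap → [29, 60, 15, 69, 68, 74]
  15 < parent 29 at index 0, swap → [15, 60, 29, 69, 68, 74]
extract-min → returns 15:
  remove root 15; move last element 74 to root → [74, 60, 29, 69, 68]
  74 vs smaller child 29 at index 2, swap → [29, 60, 74, 69, 68]
insert 9:
  append 9 at index 5 → [29, 60, 74, 69, 68, 9]
  9 < parent 74 at index 2, swap → [29, 60, 9, 69, 68, 74]
  9 < parent 29 at index 0, swap → [9, 60, 29, 69, 68, 74]

[9, 60, 29, 69, 68, 74]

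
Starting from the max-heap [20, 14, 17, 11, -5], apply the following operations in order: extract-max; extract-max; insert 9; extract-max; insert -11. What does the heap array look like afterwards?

extract-max → returns 20:
  remove root 20; move last element -5 to root → [-5, 14, 17, 11]
  -5 vs larger child 17 at index 2, swap → [17, 14, -5, 11]
extract-max → returns 17:
  remove root 17; move last element 11 to root → [11, 14, -5]
  11 vs larger child 14 at index 1, swap → [14, 11, -5]
insert 9:
  append 9 at index 3 → [14, 11, -5, 9] (no swap needed)
extract-max → returns 14:
  remove root 14; move last element 9 to root → [9, 11, -5]
  9 vs larger child 11 at index 1, swap → [11, 9, -5]
insert -11:
  append -11 at index 3 → [11, 9, -5, -11] (no swap needed)

[11, 9, -5, -11]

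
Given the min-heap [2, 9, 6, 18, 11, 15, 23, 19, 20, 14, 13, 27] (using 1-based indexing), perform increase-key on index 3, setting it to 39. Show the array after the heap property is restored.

set index 3 from 6 to 39 → [2, 9, 39, 18, 11, 15, 23, 19, 20, 14, 13, 27]
39 vs smaller child 15 at index 6, swap → [2, 9, 15, 18, 11, 39, 23, 19, 20, 14, 13, 27]
39 vs only child 27 at index 12, swap → [2, 9, 15, 18, 11, 27, 23, 19, 20, 14, 13, 39]

[2, 9, 15, 18, 11, 27, 23, 19, 20, 14, 13, 39]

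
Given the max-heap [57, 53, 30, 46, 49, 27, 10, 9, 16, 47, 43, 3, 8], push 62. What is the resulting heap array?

[62, 53, 57, 46, 49, 27, 30, 9, 16, 47, 43, 3, 8, 10]

append 62 at index 13 → [57, 53, 30, 46, 49, 27, 10, 9, 16, 47, 43, 3, 8, 62]
62 > parent 10 at index 6, swap → [57, 53, 30, 46, 49, 27, 62, 9, 16, 47, 43, 3, 8, 10]
62 > parent 30 at index 2, swap → [57, 53, 62, 46, 49, 27, 30, 9, 16, 47, 43, 3, 8, 10]
62 > parent 57 at index 0, swap → [62, 53, 57, 46, 49, 27, 30, 9, 16, 47, 43, 3, 8, 10]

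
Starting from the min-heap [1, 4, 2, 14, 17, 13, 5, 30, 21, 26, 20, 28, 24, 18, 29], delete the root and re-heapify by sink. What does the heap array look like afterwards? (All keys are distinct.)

remove root 1; move last element 29 to root → [29, 4, 2, 14, 17, 13, 5, 30, 21, 26, 20, 28, 24, 18]
29 vs smaller child 2 at index 2, swap → [2, 4, 29, 14, 17, 13, 5, 30, 21, 26, 20, 28, 24, 18]
29 vs smaller child 5 at index 6, swap → [2, 4, 5, 14, 17, 13, 29, 30, 21, 26, 20, 28, 24, 18]
29 vs only child 18 at index 13, swap → [2, 4, 5, 14, 17, 13, 18, 30, 21, 26, 20, 28, 24, 29]

[2, 4, 5, 14, 17, 13, 18, 30, 21, 26, 20, 28, 24, 29]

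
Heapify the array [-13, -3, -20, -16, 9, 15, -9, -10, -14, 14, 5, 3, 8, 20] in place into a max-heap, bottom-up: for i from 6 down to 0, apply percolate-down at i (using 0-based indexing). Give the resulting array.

[20, 14, 15, -10, 9, 8, -9, -16, -14, -3, 5, 3, -13, -20]

sift down from index 6:
  -9 vs only child 20 at index 13, swap → [-13, -3, -20, -16, 9, 15, 20, -10, -14, 14, 5, 3, 8, -9]
sift down from index 5: already satisfies heap property
sift down from index 4:
  9 vs larger child 14 at index 9, swap → [-13, -3, -20, -16, 14, 15, 20, -10, -14, 9, 5, 3, 8, -9]
sift down from index 3:
  -16 vs larger child -10 at index 7, swap → [-13, -3, -20, -10, 14, 15, 20, -16, -14, 9, 5, 3, 8, -9]
sift down from index 2:
  -20 vs larger child 20 at index 6, swap → [-13, -3, 20, -10, 14, 15, -20, -16, -14, 9, 5, 3, 8, -9]
  -20 vs only child -9 at index 13, swap → [-13, -3, 20, -10, 14, 15, -9, -16, -14, 9, 5, 3, 8, -20]
sift down from index 1:
  -3 vs larger child 14 at index 4, swap → [-13, 14, 20, -10, -3, 15, -9, -16, -14, 9, 5, 3, 8, -20]
  -3 vs larger child 9 at index 9, swap → [-13, 14, 20, -10, 9, 15, -9, -16, -14, -3, 5, 3, 8, -20]
sift down from index 0:
  -13 vs larger child 20 at index 2, swap → [20, 14, -13, -10, 9, 15, -9, -16, -14, -3, 5, 3, 8, -20]
  -13 vs larger child 15 at index 5, swap → [20, 14, 15, -10, 9, -13, -9, -16, -14, -3, 5, 3, 8, -20]
  -13 vs larger child 8 at index 12, swap → [20, 14, 15, -10, 9, 8, -9, -16, -14, -3, 5, 3, -13, -20]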